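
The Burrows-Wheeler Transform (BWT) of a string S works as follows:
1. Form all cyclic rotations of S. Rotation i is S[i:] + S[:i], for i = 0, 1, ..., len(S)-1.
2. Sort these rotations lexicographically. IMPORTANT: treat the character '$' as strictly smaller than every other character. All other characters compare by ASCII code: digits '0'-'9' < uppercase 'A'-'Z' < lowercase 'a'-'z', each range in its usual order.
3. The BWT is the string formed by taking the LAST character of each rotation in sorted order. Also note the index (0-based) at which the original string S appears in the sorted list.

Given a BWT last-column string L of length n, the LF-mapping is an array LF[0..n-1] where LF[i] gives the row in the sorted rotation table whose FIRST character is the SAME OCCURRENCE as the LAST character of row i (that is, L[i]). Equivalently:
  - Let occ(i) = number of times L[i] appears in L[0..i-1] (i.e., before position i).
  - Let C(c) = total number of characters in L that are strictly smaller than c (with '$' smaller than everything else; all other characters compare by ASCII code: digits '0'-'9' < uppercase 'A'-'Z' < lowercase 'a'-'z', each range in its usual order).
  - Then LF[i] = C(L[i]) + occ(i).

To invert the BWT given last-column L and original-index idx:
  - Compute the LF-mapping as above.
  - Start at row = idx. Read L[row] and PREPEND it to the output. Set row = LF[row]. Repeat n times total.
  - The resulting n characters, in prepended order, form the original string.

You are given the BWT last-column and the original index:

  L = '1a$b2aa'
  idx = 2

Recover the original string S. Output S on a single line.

LF mapping: 1 3 0 6 2 4 5
Walk LF starting at row 2, prepending L[row]:
  step 1: row=2, L[2]='$', prepend. Next row=LF[2]=0
  step 2: row=0, L[0]='1', prepend. Next row=LF[0]=1
  step 3: row=1, L[1]='a', prepend. Next row=LF[1]=3
  step 4: row=3, L[3]='b', prepend. Next row=LF[3]=6
  step 5: row=6, L[6]='a', prepend. Next row=LF[6]=5
  step 6: row=5, L[5]='a', prepend. Next row=LF[5]=4
  step 7: row=4, L[4]='2', prepend. Next row=LF[4]=2
Reversed output: 2aaba1$

Answer: 2aaba1$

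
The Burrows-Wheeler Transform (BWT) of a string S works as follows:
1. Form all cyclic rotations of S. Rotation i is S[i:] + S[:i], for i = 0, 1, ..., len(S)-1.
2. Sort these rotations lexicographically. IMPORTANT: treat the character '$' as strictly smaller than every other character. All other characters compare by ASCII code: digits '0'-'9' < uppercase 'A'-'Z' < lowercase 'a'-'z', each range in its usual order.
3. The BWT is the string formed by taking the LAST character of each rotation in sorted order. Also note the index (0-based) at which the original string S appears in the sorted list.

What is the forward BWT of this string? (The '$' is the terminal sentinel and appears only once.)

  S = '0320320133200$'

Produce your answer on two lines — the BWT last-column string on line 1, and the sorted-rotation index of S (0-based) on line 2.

Answer: 00222$03333001
5

Derivation:
All 14 rotations (rotation i = S[i:]+S[:i]):
  rot[0] = 0320320133200$
  rot[1] = 320320133200$0
  rot[2] = 20320133200$03
  rot[3] = 0320133200$032
  rot[4] = 320133200$0320
  rot[5] = 20133200$03203
  rot[6] = 0133200$032032
  rot[7] = 133200$0320320
  rot[8] = 33200$03203201
  rot[9] = 3200$032032013
  rot[10] = 200$0320320133
  rot[11] = 00$03203201332
  rot[12] = 0$032032013320
  rot[13] = $0320320133200
Sorted (with $ < everything):
  sorted[0] = $0320320133200  (last char: '0')
  sorted[1] = 0$032032013320  (last char: '0')
  sorted[2] = 00$03203201332  (last char: '2')
  sorted[3] = 0133200$032032  (last char: '2')
  sorted[4] = 0320133200$032  (last char: '2')
  sorted[5] = 0320320133200$  (last char: '$')
  sorted[6] = 133200$0320320  (last char: '0')
  sorted[7] = 200$0320320133  (last char: '3')
  sorted[8] = 20133200$03203  (last char: '3')
  sorted[9] = 20320133200$03  (last char: '3')
  sorted[10] = 3200$032032013  (last char: '3')
  sorted[11] = 320133200$0320  (last char: '0')
  sorted[12] = 320320133200$0  (last char: '0')
  sorted[13] = 33200$03203201  (last char: '1')
Last column: 00222$03333001
Original string S is at sorted index 5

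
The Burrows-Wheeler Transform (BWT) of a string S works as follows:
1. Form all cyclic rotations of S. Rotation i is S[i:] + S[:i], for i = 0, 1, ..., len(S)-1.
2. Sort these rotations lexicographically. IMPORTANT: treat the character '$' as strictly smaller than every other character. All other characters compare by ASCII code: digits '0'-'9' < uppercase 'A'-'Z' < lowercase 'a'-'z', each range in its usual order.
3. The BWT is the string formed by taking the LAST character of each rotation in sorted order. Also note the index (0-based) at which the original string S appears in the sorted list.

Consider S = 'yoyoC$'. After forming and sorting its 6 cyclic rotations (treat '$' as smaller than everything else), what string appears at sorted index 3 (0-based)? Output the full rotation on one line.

All 6 rotations (rotation i = S[i:]+S[:i]):
  rot[0] = yoyoC$
  rot[1] = oyoC$y
  rot[2] = yoC$yo
  rot[3] = oC$yoy
  rot[4] = C$yoyo
  rot[5] = $yoyoC
Sorted (with $ < everything):
  sorted[0] = $yoyoC
  sorted[1] = C$yoyo
  sorted[2] = oC$yoy
  sorted[3] = oyoC$y
  sorted[4] = yoC$yo
  sorted[5] = yoyoC$
sorted[3] = oyoC$y

Answer: oyoC$y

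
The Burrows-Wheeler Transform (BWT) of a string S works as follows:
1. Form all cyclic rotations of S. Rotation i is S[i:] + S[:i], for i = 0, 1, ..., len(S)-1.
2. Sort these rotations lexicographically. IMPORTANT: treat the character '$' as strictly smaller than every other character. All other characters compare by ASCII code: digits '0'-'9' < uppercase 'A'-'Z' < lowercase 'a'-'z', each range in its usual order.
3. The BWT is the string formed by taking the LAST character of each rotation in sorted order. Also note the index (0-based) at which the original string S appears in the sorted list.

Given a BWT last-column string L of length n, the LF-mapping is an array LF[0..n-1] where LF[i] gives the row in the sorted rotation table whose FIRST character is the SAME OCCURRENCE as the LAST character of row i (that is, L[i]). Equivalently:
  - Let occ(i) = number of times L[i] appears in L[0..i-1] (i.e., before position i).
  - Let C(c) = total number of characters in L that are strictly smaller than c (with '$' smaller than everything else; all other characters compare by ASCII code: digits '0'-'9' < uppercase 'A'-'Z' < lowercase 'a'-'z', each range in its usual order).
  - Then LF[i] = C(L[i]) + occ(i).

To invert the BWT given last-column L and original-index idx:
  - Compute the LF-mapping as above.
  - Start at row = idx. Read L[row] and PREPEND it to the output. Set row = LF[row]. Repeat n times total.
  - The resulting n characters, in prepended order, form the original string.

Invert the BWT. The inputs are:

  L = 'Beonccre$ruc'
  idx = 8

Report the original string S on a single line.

Answer: occurrenceB$

Derivation:
LF mapping: 1 5 8 7 2 3 9 6 0 10 11 4
Walk LF starting at row 8, prepending L[row]:
  step 1: row=8, L[8]='$', prepend. Next row=LF[8]=0
  step 2: row=0, L[0]='B', prepend. Next row=LF[0]=1
  step 3: row=1, L[1]='e', prepend. Next row=LF[1]=5
  step 4: row=5, L[5]='c', prepend. Next row=LF[5]=3
  step 5: row=3, L[3]='n', prepend. Next row=LF[3]=7
  step 6: row=7, L[7]='e', prepend. Next row=LF[7]=6
  step 7: row=6, L[6]='r', prepend. Next row=LF[6]=9
  step 8: row=9, L[9]='r', prepend. Next row=LF[9]=10
  step 9: row=10, L[10]='u', prepend. Next row=LF[10]=11
  step 10: row=11, L[11]='c', prepend. Next row=LF[11]=4
  step 11: row=4, L[4]='c', prepend. Next row=LF[4]=2
  step 12: row=2, L[2]='o', prepend. Next row=LF[2]=8
Reversed output: occurrenceB$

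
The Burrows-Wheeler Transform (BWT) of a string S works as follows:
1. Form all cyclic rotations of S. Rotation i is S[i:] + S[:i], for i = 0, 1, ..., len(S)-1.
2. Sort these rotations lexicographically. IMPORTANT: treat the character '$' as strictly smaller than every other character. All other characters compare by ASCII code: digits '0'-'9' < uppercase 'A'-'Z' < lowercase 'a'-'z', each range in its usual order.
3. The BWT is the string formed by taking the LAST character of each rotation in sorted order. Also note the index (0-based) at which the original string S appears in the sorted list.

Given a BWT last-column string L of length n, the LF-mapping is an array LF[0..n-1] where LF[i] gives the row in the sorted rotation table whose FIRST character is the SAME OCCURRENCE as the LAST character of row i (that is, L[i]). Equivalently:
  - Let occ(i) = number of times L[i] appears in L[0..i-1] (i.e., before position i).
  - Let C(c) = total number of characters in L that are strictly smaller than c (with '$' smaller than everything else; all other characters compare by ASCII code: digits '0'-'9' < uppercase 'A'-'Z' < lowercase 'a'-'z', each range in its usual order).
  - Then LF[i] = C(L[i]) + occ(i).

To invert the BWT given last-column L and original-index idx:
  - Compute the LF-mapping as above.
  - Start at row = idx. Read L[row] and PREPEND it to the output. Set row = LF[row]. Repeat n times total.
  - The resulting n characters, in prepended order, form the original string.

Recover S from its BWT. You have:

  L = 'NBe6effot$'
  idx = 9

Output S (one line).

Answer: toffeeB6N$

Derivation:
LF mapping: 3 2 4 1 5 6 7 8 9 0
Walk LF starting at row 9, prepending L[row]:
  step 1: row=9, L[9]='$', prepend. Next row=LF[9]=0
  step 2: row=0, L[0]='N', prepend. Next row=LF[0]=3
  step 3: row=3, L[3]='6', prepend. Next row=LF[3]=1
  step 4: row=1, L[1]='B', prepend. Next row=LF[1]=2
  step 5: row=2, L[2]='e', prepend. Next row=LF[2]=4
  step 6: row=4, L[4]='e', prepend. Next row=LF[4]=5
  step 7: row=5, L[5]='f', prepend. Next row=LF[5]=6
  step 8: row=6, L[6]='f', prepend. Next row=LF[6]=7
  step 9: row=7, L[7]='o', prepend. Next row=LF[7]=8
  step 10: row=8, L[8]='t', prepend. Next row=LF[8]=9
Reversed output: toffeeB6N$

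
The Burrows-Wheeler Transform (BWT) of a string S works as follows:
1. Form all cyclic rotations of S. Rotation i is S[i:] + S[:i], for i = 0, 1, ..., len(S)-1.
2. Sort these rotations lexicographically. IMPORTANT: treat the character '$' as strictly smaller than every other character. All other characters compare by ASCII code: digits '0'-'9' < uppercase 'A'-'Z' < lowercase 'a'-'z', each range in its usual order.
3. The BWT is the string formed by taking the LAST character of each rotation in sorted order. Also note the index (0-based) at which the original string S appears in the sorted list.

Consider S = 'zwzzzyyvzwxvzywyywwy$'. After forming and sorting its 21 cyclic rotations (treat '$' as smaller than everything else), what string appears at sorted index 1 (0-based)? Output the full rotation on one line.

Answer: vzwxvzywyywwy$zwzzzyy

Derivation:
All 21 rotations (rotation i = S[i:]+S[:i]):
  rot[0] = zwzzzyyvzwxvzywyywwy$
  rot[1] = wzzzyyvzwxvzywyywwy$z
  rot[2] = zzzyyvzwxvzywyywwy$zw
  rot[3] = zzyyvzwxvzywyywwy$zwz
  rot[4] = zyyvzwxvzywyywwy$zwzz
  rot[5] = yyvzwxvzywyywwy$zwzzz
  rot[6] = yvzwxvzywyywwy$zwzzzy
  rot[7] = vzwxvzywyywwy$zwzzzyy
  rot[8] = zwxvzywyywwy$zwzzzyyv
  rot[9] = wxvzywyywwy$zwzzzyyvz
  rot[10] = xvzywyywwy$zwzzzyyvzw
  rot[11] = vzywyywwy$zwzzzyyvzwx
  rot[12] = zywyywwy$zwzzzyyvzwxv
  rot[13] = ywyywwy$zwzzzyyvzwxvz
  rot[14] = wyywwy$zwzzzyyvzwxvzy
  rot[15] = yywwy$zwzzzyyvzwxvzyw
  rot[16] = ywwy$zwzzzyyvzwxvzywy
  rot[17] = wwy$zwzzzyyvzwxvzywyy
  rot[18] = wy$zwzzzyyvzwxvzywyyw
  rot[19] = y$zwzzzyyvzwxvzywyyww
  rot[20] = $zwzzzyyvzwxvzywyywwy
Sorted (with $ < everything):
  sorted[0] = $zwzzzyyvzwxvzywyywwy
  sorted[1] = vzwxvzywyywwy$zwzzzyy
  sorted[2] = vzywyywwy$zwzzzyyvzwx
  sorted[3] = wwy$zwzzzyyvzwxvzywyy
  sorted[4] = wxvzywyywwy$zwzzzyyvz
  sorted[5] = wy$zwzzzyyvzwxvzywyyw
  sorted[6] = wyywwy$zwzzzyyvzwxvzy
  sorted[7] = wzzzyyvzwxvzywyywwy$z
  sorted[8] = xvzywyywwy$zwzzzyyvzw
  sorted[9] = y$zwzzzyyvzwxvzywyyww
  sorted[10] = yvzwxvzywyywwy$zwzzzy
  sorted[11] = ywwy$zwzzzyyvzwxvzywy
  sorted[12] = ywyywwy$zwzzzyyvzwxvz
  sorted[13] = yyvzwxvzywyywwy$zwzzz
  sorted[14] = yywwy$zwzzzyyvzwxvzyw
  sorted[15] = zwxvzywyywwy$zwzzzyyv
  sorted[16] = zwzzzyyvzwxvzywyywwy$
  sorted[17] = zywyywwy$zwzzzyyvzwxv
  sorted[18] = zyyvzwxvzywyywwy$zwzz
  sorted[19] = zzyyvzwxvzywyywwy$zwz
  sorted[20] = zzzyyvzwxvzywyywwy$zw
sorted[1] = vzwxvzywyywwy$zwzzzyy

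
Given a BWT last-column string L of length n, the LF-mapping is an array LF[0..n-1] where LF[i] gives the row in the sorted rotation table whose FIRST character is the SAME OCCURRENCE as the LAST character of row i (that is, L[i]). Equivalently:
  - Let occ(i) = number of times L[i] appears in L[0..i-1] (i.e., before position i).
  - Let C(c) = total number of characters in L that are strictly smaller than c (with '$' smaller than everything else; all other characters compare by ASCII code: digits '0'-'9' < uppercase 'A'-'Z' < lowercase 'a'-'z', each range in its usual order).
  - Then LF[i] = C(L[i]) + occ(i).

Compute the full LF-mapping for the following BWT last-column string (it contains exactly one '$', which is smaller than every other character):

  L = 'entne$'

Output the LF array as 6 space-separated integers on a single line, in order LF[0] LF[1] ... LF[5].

Char counts: '$':1, 'e':2, 'n':2, 't':1
C (first-col start): C('$')=0, C('e')=1, C('n')=3, C('t')=5
L[0]='e': occ=0, LF[0]=C('e')+0=1+0=1
L[1]='n': occ=0, LF[1]=C('n')+0=3+0=3
L[2]='t': occ=0, LF[2]=C('t')+0=5+0=5
L[3]='n': occ=1, LF[3]=C('n')+1=3+1=4
L[4]='e': occ=1, LF[4]=C('e')+1=1+1=2
L[5]='$': occ=0, LF[5]=C('$')+0=0+0=0

Answer: 1 3 5 4 2 0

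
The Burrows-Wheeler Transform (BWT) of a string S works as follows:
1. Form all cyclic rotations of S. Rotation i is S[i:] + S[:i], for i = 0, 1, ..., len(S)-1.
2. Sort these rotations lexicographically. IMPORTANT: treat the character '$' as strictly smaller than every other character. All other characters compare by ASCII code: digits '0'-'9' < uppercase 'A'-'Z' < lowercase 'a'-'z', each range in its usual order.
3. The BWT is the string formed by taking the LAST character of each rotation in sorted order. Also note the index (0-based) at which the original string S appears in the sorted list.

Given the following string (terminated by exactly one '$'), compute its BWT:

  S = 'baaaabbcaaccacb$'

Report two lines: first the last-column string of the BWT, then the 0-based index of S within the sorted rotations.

All 16 rotations (rotation i = S[i:]+S[:i]):
  rot[0] = baaaabbcaaccacb$
  rot[1] = aaaabbcaaccacb$b
  rot[2] = aaabbcaaccacb$ba
  rot[3] = aabbcaaccacb$baa
  rot[4] = abbcaaccacb$baaa
  rot[5] = bbcaaccacb$baaaa
  rot[6] = bcaaccacb$baaaab
  rot[7] = caaccacb$baaaabb
  rot[8] = aaccacb$baaaabbc
  rot[9] = accacb$baaaabbca
  rot[10] = ccacb$baaaabbcaa
  rot[11] = cacb$baaaabbcaac
  rot[12] = acb$baaaabbcaacc
  rot[13] = cb$baaaabbcaacca
  rot[14] = b$baaaabbcaaccac
  rot[15] = $baaaabbcaaccacb
Sorted (with $ < everything):
  sorted[0] = $baaaabbcaaccacb  (last char: 'b')
  sorted[1] = aaaabbcaaccacb$b  (last char: 'b')
  sorted[2] = aaabbcaaccacb$ba  (last char: 'a')
  sorted[3] = aabbcaaccacb$baa  (last char: 'a')
  sorted[4] = aaccacb$baaaabbc  (last char: 'c')
  sorted[5] = abbcaaccacb$baaa  (last char: 'a')
  sorted[6] = acb$baaaabbcaacc  (last char: 'c')
  sorted[7] = accacb$baaaabbca  (last char: 'a')
  sorted[8] = b$baaaabbcaaccac  (last char: 'c')
  sorted[9] = baaaabbcaaccacb$  (last char: '$')
  sorted[10] = bbcaaccacb$baaaa  (last char: 'a')
  sorted[11] = bcaaccacb$baaaab  (last char: 'b')
  sorted[12] = caaccacb$baaaabb  (last char: 'b')
  sorted[13] = cacb$baaaabbcaac  (last char: 'c')
  sorted[14] = cb$baaaabbcaacca  (last char: 'a')
  sorted[15] = ccacb$baaaabbcaa  (last char: 'a')
Last column: bbaacacac$abbcaa
Original string S is at sorted index 9

Answer: bbaacacac$abbcaa
9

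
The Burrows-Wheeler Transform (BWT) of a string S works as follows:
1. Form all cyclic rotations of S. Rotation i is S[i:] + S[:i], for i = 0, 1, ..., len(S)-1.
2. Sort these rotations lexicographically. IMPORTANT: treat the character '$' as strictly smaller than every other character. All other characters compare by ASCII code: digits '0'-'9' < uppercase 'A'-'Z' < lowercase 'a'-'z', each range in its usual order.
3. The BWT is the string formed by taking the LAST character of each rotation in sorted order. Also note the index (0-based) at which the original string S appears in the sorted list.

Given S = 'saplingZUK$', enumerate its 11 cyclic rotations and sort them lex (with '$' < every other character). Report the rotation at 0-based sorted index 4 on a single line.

Answer: aplingZUK$s

Derivation:
All 11 rotations (rotation i = S[i:]+S[:i]):
  rot[0] = saplingZUK$
  rot[1] = aplingZUK$s
  rot[2] = plingZUK$sa
  rot[3] = lingZUK$sap
  rot[4] = ingZUK$sapl
  rot[5] = ngZUK$sapli
  rot[6] = gZUK$saplin
  rot[7] = ZUK$sapling
  rot[8] = UK$saplingZ
  rot[9] = K$saplingZU
  rot[10] = $saplingZUK
Sorted (with $ < everything):
  sorted[0] = $saplingZUK
  sorted[1] = K$saplingZU
  sorted[2] = UK$saplingZ
  sorted[3] = ZUK$sapling
  sorted[4] = aplingZUK$s
  sorted[5] = gZUK$saplin
  sorted[6] = ingZUK$sapl
  sorted[7] = lingZUK$sap
  sorted[8] = ngZUK$sapli
  sorted[9] = plingZUK$sa
  sorted[10] = saplingZUK$
sorted[4] = aplingZUK$s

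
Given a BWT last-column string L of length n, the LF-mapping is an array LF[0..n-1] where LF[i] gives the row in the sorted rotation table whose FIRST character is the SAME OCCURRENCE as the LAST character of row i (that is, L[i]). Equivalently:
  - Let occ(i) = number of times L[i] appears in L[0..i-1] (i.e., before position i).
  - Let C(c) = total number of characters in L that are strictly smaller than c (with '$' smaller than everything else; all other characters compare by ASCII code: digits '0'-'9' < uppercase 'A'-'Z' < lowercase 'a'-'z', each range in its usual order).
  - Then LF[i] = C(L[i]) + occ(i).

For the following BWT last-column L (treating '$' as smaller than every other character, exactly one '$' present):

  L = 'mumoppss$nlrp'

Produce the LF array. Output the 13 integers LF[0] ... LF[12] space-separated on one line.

Answer: 2 12 3 5 6 7 10 11 0 4 1 9 8

Derivation:
Char counts: '$':1, 'l':1, 'm':2, 'n':1, 'o':1, 'p':3, 'r':1, 's':2, 'u':1
C (first-col start): C('$')=0, C('l')=1, C('m')=2, C('n')=4, C('o')=5, C('p')=6, C('r')=9, C('s')=10, C('u')=12
L[0]='m': occ=0, LF[0]=C('m')+0=2+0=2
L[1]='u': occ=0, LF[1]=C('u')+0=12+0=12
L[2]='m': occ=1, LF[2]=C('m')+1=2+1=3
L[3]='o': occ=0, LF[3]=C('o')+0=5+0=5
L[4]='p': occ=0, LF[4]=C('p')+0=6+0=6
L[5]='p': occ=1, LF[5]=C('p')+1=6+1=7
L[6]='s': occ=0, LF[6]=C('s')+0=10+0=10
L[7]='s': occ=1, LF[7]=C('s')+1=10+1=11
L[8]='$': occ=0, LF[8]=C('$')+0=0+0=0
L[9]='n': occ=0, LF[9]=C('n')+0=4+0=4
L[10]='l': occ=0, LF[10]=C('l')+0=1+0=1
L[11]='r': occ=0, LF[11]=C('r')+0=9+0=9
L[12]='p': occ=2, LF[12]=C('p')+2=6+2=8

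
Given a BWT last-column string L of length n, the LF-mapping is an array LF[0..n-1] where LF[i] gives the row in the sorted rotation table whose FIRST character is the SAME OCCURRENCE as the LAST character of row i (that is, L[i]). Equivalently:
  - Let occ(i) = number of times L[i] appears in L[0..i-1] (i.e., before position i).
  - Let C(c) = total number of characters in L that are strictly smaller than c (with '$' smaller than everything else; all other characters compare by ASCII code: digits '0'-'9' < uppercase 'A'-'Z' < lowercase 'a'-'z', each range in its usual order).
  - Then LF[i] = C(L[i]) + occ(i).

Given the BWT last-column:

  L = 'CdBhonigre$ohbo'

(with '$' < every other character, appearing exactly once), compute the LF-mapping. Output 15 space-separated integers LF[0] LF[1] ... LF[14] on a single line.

Char counts: '$':1, 'B':1, 'C':1, 'b':1, 'd':1, 'e':1, 'g':1, 'h':2, 'i':1, 'n':1, 'o':3, 'r':1
C (first-col start): C('$')=0, C('B')=1, C('C')=2, C('b')=3, C('d')=4, C('e')=5, C('g')=6, C('h')=7, C('i')=9, C('n')=10, C('o')=11, C('r')=14
L[0]='C': occ=0, LF[0]=C('C')+0=2+0=2
L[1]='d': occ=0, LF[1]=C('d')+0=4+0=4
L[2]='B': occ=0, LF[2]=C('B')+0=1+0=1
L[3]='h': occ=0, LF[3]=C('h')+0=7+0=7
L[4]='o': occ=0, LF[4]=C('o')+0=11+0=11
L[5]='n': occ=0, LF[5]=C('n')+0=10+0=10
L[6]='i': occ=0, LF[6]=C('i')+0=9+0=9
L[7]='g': occ=0, LF[7]=C('g')+0=6+0=6
L[8]='r': occ=0, LF[8]=C('r')+0=14+0=14
L[9]='e': occ=0, LF[9]=C('e')+0=5+0=5
L[10]='$': occ=0, LF[10]=C('$')+0=0+0=0
L[11]='o': occ=1, LF[11]=C('o')+1=11+1=12
L[12]='h': occ=1, LF[12]=C('h')+1=7+1=8
L[13]='b': occ=0, LF[13]=C('b')+0=3+0=3
L[14]='o': occ=2, LF[14]=C('o')+2=11+2=13

Answer: 2 4 1 7 11 10 9 6 14 5 0 12 8 3 13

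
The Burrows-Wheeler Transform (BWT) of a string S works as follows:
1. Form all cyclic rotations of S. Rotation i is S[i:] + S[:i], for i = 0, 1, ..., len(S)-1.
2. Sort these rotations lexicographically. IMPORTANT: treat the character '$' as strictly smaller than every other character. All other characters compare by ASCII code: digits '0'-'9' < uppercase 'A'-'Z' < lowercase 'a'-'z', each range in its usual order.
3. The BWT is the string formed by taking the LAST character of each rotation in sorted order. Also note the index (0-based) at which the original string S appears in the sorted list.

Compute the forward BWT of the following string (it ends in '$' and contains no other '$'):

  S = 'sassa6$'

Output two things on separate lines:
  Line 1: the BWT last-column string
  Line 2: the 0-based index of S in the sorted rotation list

Answer: 6asss$a
5

Derivation:
All 7 rotations (rotation i = S[i:]+S[:i]):
  rot[0] = sassa6$
  rot[1] = assa6$s
  rot[2] = ssa6$sa
  rot[3] = sa6$sas
  rot[4] = a6$sass
  rot[5] = 6$sassa
  rot[6] = $sassa6
Sorted (with $ < everything):
  sorted[0] = $sassa6  (last char: '6')
  sorted[1] = 6$sassa  (last char: 'a')
  sorted[2] = a6$sass  (last char: 's')
  sorted[3] = assa6$s  (last char: 's')
  sorted[4] = sa6$sas  (last char: 's')
  sorted[5] = sassa6$  (last char: '$')
  sorted[6] = ssa6$sa  (last char: 'a')
Last column: 6asss$a
Original string S is at sorted index 5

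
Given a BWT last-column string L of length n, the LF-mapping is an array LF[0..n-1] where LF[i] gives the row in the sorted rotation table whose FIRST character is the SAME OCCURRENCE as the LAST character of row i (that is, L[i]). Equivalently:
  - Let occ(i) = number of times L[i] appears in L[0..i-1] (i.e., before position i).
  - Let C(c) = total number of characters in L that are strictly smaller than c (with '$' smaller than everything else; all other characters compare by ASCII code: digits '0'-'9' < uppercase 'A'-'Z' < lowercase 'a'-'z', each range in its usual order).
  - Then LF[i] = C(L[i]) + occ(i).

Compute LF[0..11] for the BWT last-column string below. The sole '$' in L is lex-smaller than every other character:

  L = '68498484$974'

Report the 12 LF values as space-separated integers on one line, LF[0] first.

Answer: 5 7 1 10 8 2 9 3 0 11 6 4

Derivation:
Char counts: '$':1, '4':4, '6':1, '7':1, '8':3, '9':2
C (first-col start): C('$')=0, C('4')=1, C('6')=5, C('7')=6, C('8')=7, C('9')=10
L[0]='6': occ=0, LF[0]=C('6')+0=5+0=5
L[1]='8': occ=0, LF[1]=C('8')+0=7+0=7
L[2]='4': occ=0, LF[2]=C('4')+0=1+0=1
L[3]='9': occ=0, LF[3]=C('9')+0=10+0=10
L[4]='8': occ=1, LF[4]=C('8')+1=7+1=8
L[5]='4': occ=1, LF[5]=C('4')+1=1+1=2
L[6]='8': occ=2, LF[6]=C('8')+2=7+2=9
L[7]='4': occ=2, LF[7]=C('4')+2=1+2=3
L[8]='$': occ=0, LF[8]=C('$')+0=0+0=0
L[9]='9': occ=1, LF[9]=C('9')+1=10+1=11
L[10]='7': occ=0, LF[10]=C('7')+0=6+0=6
L[11]='4': occ=3, LF[11]=C('4')+3=1+3=4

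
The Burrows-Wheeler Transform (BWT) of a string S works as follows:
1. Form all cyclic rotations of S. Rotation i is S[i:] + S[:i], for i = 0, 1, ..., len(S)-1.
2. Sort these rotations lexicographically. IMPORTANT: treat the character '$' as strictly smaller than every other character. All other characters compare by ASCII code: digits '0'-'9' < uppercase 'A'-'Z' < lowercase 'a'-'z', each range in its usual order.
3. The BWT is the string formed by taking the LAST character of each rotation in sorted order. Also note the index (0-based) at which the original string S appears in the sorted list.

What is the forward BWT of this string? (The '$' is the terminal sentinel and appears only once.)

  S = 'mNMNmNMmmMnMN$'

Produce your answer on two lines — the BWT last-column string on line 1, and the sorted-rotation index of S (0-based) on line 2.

All 14 rotations (rotation i = S[i:]+S[:i]):
  rot[0] = mNMNmNMmmMnMN$
  rot[1] = NMNmNMmmMnMN$m
  rot[2] = MNmNMmmMnMN$mN
  rot[3] = NmNMmmMnMN$mNM
  rot[4] = mNMmmMnMN$mNMN
  rot[5] = NMmmMnMN$mNMNm
  rot[6] = MmmMnMN$mNMNmN
  rot[7] = mmMnMN$mNMNmNM
  rot[8] = mMnMN$mNMNmNMm
  rot[9] = MnMN$mNMNmNMmm
  rot[10] = nMN$mNMNmNMmmM
  rot[11] = MN$mNMNmNMmmMn
  rot[12] = N$mNMNmNMmmMnM
  rot[13] = $mNMNmNMmmMnMN
Sorted (with $ < everything):
  sorted[0] = $mNMNmNMmmMnMN  (last char: 'N')
  sorted[1] = MN$mNMNmNMmmMn  (last char: 'n')
  sorted[2] = MNmNMmmMnMN$mN  (last char: 'N')
  sorted[3] = MmmMnMN$mNMNmN  (last char: 'N')
  sorted[4] = MnMN$mNMNmNMmm  (last char: 'm')
  sorted[5] = N$mNMNmNMmmMnM  (last char: 'M')
  sorted[6] = NMNmNMmmMnMN$m  (last char: 'm')
  sorted[7] = NMmmMnMN$mNMNm  (last char: 'm')
  sorted[8] = NmNMmmMnMN$mNM  (last char: 'M')
  sorted[9] = mMnMN$mNMNmNMm  (last char: 'm')
  sorted[10] = mNMNmNMmmMnMN$  (last char: '$')
  sorted[11] = mNMmmMnMN$mNMN  (last char: 'N')
  sorted[12] = mmMnMN$mNMNmNM  (last char: 'M')
  sorted[13] = nMN$mNMNmNMmmM  (last char: 'M')
Last column: NnNNmMmmMm$NMM
Original string S is at sorted index 10

Answer: NnNNmMmmMm$NMM
10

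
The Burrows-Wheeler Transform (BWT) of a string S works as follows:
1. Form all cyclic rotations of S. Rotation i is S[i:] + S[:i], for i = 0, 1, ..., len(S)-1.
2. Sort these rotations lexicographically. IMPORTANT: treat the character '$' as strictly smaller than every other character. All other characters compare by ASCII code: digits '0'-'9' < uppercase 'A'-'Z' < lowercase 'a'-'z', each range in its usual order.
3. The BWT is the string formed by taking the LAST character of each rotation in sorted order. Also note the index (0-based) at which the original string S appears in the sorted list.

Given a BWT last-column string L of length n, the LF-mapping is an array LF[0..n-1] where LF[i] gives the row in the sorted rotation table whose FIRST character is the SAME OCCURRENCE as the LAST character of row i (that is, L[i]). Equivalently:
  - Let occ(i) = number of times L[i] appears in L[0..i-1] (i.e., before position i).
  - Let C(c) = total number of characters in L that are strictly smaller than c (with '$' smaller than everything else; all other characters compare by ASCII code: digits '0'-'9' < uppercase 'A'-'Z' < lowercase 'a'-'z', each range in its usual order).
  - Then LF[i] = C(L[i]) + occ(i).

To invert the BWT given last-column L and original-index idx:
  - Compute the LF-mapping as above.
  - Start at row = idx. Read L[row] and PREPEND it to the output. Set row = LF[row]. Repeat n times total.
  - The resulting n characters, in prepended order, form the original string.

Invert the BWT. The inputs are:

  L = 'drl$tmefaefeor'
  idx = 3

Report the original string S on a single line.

Answer: effortemerald$

Derivation:
LF mapping: 2 11 8 0 13 9 3 6 1 4 7 5 10 12
Walk LF starting at row 3, prepending L[row]:
  step 1: row=3, L[3]='$', prepend. Next row=LF[3]=0
  step 2: row=0, L[0]='d', prepend. Next row=LF[0]=2
  step 3: row=2, L[2]='l', prepend. Next row=LF[2]=8
  step 4: row=8, L[8]='a', prepend. Next row=LF[8]=1
  step 5: row=1, L[1]='r', prepend. Next row=LF[1]=11
  step 6: row=11, L[11]='e', prepend. Next row=LF[11]=5
  step 7: row=5, L[5]='m', prepend. Next row=LF[5]=9
  step 8: row=9, L[9]='e', prepend. Next row=LF[9]=4
  step 9: row=4, L[4]='t', prepend. Next row=LF[4]=13
  step 10: row=13, L[13]='r', prepend. Next row=LF[13]=12
  step 11: row=12, L[12]='o', prepend. Next row=LF[12]=10
  step 12: row=10, L[10]='f', prepend. Next row=LF[10]=7
  step 13: row=7, L[7]='f', prepend. Next row=LF[7]=6
  step 14: row=6, L[6]='e', prepend. Next row=LF[6]=3
Reversed output: effortemerald$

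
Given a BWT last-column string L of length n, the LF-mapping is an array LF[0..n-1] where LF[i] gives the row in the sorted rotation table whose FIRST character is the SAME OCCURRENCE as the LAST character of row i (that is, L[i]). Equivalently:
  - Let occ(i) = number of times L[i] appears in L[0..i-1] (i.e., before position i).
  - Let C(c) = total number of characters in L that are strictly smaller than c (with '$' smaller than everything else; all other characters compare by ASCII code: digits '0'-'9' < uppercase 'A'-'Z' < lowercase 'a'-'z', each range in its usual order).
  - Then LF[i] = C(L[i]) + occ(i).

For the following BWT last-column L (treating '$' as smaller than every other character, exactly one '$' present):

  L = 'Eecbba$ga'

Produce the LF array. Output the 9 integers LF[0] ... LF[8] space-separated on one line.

Char counts: '$':1, 'E':1, 'a':2, 'b':2, 'c':1, 'e':1, 'g':1
C (first-col start): C('$')=0, C('E')=1, C('a')=2, C('b')=4, C('c')=6, C('e')=7, C('g')=8
L[0]='E': occ=0, LF[0]=C('E')+0=1+0=1
L[1]='e': occ=0, LF[1]=C('e')+0=7+0=7
L[2]='c': occ=0, LF[2]=C('c')+0=6+0=6
L[3]='b': occ=0, LF[3]=C('b')+0=4+0=4
L[4]='b': occ=1, LF[4]=C('b')+1=4+1=5
L[5]='a': occ=0, LF[5]=C('a')+0=2+0=2
L[6]='$': occ=0, LF[6]=C('$')+0=0+0=0
L[7]='g': occ=0, LF[7]=C('g')+0=8+0=8
L[8]='a': occ=1, LF[8]=C('a')+1=2+1=3

Answer: 1 7 6 4 5 2 0 8 3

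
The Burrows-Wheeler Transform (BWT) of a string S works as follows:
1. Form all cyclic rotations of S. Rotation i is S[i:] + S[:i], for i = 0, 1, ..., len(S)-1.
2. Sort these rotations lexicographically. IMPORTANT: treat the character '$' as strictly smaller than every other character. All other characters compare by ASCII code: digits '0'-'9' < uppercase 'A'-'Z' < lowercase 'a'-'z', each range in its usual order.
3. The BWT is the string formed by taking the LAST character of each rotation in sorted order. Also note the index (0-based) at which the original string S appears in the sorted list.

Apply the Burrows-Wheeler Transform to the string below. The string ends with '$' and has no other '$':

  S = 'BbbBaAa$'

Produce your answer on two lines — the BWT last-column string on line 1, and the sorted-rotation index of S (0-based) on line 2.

All 8 rotations (rotation i = S[i:]+S[:i]):
  rot[0] = BbbBaAa$
  rot[1] = bbBaAa$B
  rot[2] = bBaAa$Bb
  rot[3] = BaAa$Bbb
  rot[4] = aAa$BbbB
  rot[5] = Aa$BbbBa
  rot[6] = a$BbbBaA
  rot[7] = $BbbBaAa
Sorted (with $ < everything):
  sorted[0] = $BbbBaAa  (last char: 'a')
  sorted[1] = Aa$BbbBa  (last char: 'a')
  sorted[2] = BaAa$Bbb  (last char: 'b')
  sorted[3] = BbbBaAa$  (last char: '$')
  sorted[4] = a$BbbBaA  (last char: 'A')
  sorted[5] = aAa$BbbB  (last char: 'B')
  sorted[6] = bBaAa$Bb  (last char: 'b')
  sorted[7] = bbBaAa$B  (last char: 'B')
Last column: aab$ABbB
Original string S is at sorted index 3

Answer: aab$ABbB
3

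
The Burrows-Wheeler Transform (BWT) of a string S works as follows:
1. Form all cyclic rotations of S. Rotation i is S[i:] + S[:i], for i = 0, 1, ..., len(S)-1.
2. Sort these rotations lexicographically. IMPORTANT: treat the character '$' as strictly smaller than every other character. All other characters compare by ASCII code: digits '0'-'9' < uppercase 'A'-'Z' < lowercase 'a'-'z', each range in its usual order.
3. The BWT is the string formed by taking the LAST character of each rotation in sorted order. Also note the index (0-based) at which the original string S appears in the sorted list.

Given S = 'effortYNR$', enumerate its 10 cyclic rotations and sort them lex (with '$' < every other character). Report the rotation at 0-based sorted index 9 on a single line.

All 10 rotations (rotation i = S[i:]+S[:i]):
  rot[0] = effortYNR$
  rot[1] = ffortYNR$e
  rot[2] = fortYNR$ef
  rot[3] = ortYNR$eff
  rot[4] = rtYNR$effo
  rot[5] = tYNR$effor
  rot[6] = YNR$effort
  rot[7] = NR$effortY
  rot[8] = R$effortYN
  rot[9] = $effortYNR
Sorted (with $ < everything):
  sorted[0] = $effortYNR
  sorted[1] = NR$effortY
  sorted[2] = R$effortYN
  sorted[3] = YNR$effort
  sorted[4] = effortYNR$
  sorted[5] = ffortYNR$e
  sorted[6] = fortYNR$ef
  sorted[7] = ortYNR$eff
  sorted[8] = rtYNR$effo
  sorted[9] = tYNR$effor
sorted[9] = tYNR$effor

Answer: tYNR$effor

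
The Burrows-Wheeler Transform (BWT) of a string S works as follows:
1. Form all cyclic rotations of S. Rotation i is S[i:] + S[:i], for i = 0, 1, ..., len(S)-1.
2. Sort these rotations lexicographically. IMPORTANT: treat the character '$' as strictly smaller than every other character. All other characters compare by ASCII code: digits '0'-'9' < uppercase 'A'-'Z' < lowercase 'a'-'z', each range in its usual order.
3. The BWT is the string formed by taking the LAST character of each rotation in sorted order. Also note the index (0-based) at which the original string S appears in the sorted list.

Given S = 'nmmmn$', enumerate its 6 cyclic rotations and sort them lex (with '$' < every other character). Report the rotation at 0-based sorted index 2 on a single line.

Answer: mmn$nm

Derivation:
All 6 rotations (rotation i = S[i:]+S[:i]):
  rot[0] = nmmmn$
  rot[1] = mmmn$n
  rot[2] = mmn$nm
  rot[3] = mn$nmm
  rot[4] = n$nmmm
  rot[5] = $nmmmn
Sorted (with $ < everything):
  sorted[0] = $nmmmn
  sorted[1] = mmmn$n
  sorted[2] = mmn$nm
  sorted[3] = mn$nmm
  sorted[4] = n$nmmm
  sorted[5] = nmmmn$
sorted[2] = mmn$nm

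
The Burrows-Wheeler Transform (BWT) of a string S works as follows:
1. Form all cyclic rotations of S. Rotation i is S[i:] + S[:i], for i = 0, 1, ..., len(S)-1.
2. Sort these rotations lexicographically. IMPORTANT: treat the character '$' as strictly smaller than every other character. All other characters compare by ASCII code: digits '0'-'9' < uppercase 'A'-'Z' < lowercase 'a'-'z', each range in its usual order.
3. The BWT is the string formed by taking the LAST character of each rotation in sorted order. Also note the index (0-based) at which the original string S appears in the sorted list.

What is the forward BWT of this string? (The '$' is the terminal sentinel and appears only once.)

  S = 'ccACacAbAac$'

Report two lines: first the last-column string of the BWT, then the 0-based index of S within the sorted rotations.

Answer: ccbcAACAaca$
11

Derivation:
All 12 rotations (rotation i = S[i:]+S[:i]):
  rot[0] = ccACacAbAac$
  rot[1] = cACacAbAac$c
  rot[2] = ACacAbAac$cc
  rot[3] = CacAbAac$ccA
  rot[4] = acAbAac$ccAC
  rot[5] = cAbAac$ccACa
  rot[6] = AbAac$ccACac
  rot[7] = bAac$ccACacA
  rot[8] = Aac$ccACacAb
  rot[9] = ac$ccACacAbA
  rot[10] = c$ccACacAbAa
  rot[11] = $ccACacAbAac
Sorted (with $ < everything):
  sorted[0] = $ccACacAbAac  (last char: 'c')
  sorted[1] = ACacAbAac$cc  (last char: 'c')
  sorted[2] = Aac$ccACacAb  (last char: 'b')
  sorted[3] = AbAac$ccACac  (last char: 'c')
  sorted[4] = CacAbAac$ccA  (last char: 'A')
  sorted[5] = ac$ccACacAbA  (last char: 'A')
  sorted[6] = acAbAac$ccAC  (last char: 'C')
  sorted[7] = bAac$ccACacA  (last char: 'A')
  sorted[8] = c$ccACacAbAa  (last char: 'a')
  sorted[9] = cACacAbAac$c  (last char: 'c')
  sorted[10] = cAbAac$ccACa  (last char: 'a')
  sorted[11] = ccACacAbAac$  (last char: '$')
Last column: ccbcAACAaca$
Original string S is at sorted index 11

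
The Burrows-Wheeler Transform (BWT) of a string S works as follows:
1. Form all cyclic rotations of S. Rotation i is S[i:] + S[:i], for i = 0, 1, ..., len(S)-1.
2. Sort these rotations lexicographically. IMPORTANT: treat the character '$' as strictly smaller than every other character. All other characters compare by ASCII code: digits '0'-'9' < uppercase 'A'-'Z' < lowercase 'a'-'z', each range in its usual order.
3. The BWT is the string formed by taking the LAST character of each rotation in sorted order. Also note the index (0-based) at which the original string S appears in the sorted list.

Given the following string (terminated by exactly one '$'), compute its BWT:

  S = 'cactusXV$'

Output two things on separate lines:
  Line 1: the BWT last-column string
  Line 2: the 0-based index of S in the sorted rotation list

Answer: VXsc$auct
4

Derivation:
All 9 rotations (rotation i = S[i:]+S[:i]):
  rot[0] = cactusXV$
  rot[1] = actusXV$c
  rot[2] = ctusXV$ca
  rot[3] = tusXV$cac
  rot[4] = usXV$cact
  rot[5] = sXV$cactu
  rot[6] = XV$cactus
  rot[7] = V$cactusX
  rot[8] = $cactusXV
Sorted (with $ < everything):
  sorted[0] = $cactusXV  (last char: 'V')
  sorted[1] = V$cactusX  (last char: 'X')
  sorted[2] = XV$cactus  (last char: 's')
  sorted[3] = actusXV$c  (last char: 'c')
  sorted[4] = cactusXV$  (last char: '$')
  sorted[5] = ctusXV$ca  (last char: 'a')
  sorted[6] = sXV$cactu  (last char: 'u')
  sorted[7] = tusXV$cac  (last char: 'c')
  sorted[8] = usXV$cact  (last char: 't')
Last column: VXsc$auct
Original string S is at sorted index 4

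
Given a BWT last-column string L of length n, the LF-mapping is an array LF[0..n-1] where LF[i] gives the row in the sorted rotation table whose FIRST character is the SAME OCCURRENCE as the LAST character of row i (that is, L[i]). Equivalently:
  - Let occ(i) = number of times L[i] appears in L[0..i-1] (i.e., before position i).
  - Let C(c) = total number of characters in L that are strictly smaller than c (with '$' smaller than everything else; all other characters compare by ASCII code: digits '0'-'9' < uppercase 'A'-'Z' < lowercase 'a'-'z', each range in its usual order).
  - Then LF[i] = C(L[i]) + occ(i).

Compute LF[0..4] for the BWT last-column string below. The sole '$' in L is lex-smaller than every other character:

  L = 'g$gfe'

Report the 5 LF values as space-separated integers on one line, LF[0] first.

Answer: 3 0 4 2 1

Derivation:
Char counts: '$':1, 'e':1, 'f':1, 'g':2
C (first-col start): C('$')=0, C('e')=1, C('f')=2, C('g')=3
L[0]='g': occ=0, LF[0]=C('g')+0=3+0=3
L[1]='$': occ=0, LF[1]=C('$')+0=0+0=0
L[2]='g': occ=1, LF[2]=C('g')+1=3+1=4
L[3]='f': occ=0, LF[3]=C('f')+0=2+0=2
L[4]='e': occ=0, LF[4]=C('e')+0=1+0=1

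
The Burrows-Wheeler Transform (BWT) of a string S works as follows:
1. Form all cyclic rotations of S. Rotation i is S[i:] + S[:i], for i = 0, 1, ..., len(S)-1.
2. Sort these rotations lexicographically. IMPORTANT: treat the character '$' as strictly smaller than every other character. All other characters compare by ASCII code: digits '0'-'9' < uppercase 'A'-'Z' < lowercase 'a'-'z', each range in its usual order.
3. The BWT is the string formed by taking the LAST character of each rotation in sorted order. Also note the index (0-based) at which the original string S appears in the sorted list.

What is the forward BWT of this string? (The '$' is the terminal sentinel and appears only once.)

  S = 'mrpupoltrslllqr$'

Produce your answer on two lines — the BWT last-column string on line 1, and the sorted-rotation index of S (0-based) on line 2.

Answer: rsllo$purlqmtrlp
5

Derivation:
All 16 rotations (rotation i = S[i:]+S[:i]):
  rot[0] = mrpupoltrslllqr$
  rot[1] = rpupoltrslllqr$m
  rot[2] = pupoltrslllqr$mr
  rot[3] = upoltrslllqr$mrp
  rot[4] = poltrslllqr$mrpu
  rot[5] = oltrslllqr$mrpup
  rot[6] = ltrslllqr$mrpupo
  rot[7] = trslllqr$mrpupol
  rot[8] = rslllqr$mrpupolt
  rot[9] = slllqr$mrpupoltr
  rot[10] = lllqr$mrpupoltrs
  rot[11] = llqr$mrpupoltrsl
  rot[12] = lqr$mrpupoltrsll
  rot[13] = qr$mrpupoltrslll
  rot[14] = r$mrpupoltrslllq
  rot[15] = $mrpupoltrslllqr
Sorted (with $ < everything):
  sorted[0] = $mrpupoltrslllqr  (last char: 'r')
  sorted[1] = lllqr$mrpupoltrs  (last char: 's')
  sorted[2] = llqr$mrpupoltrsl  (last char: 'l')
  sorted[3] = lqr$mrpupoltrsll  (last char: 'l')
  sorted[4] = ltrslllqr$mrpupo  (last char: 'o')
  sorted[5] = mrpupoltrslllqr$  (last char: '$')
  sorted[6] = oltrslllqr$mrpup  (last char: 'p')
  sorted[7] = poltrslllqr$mrpu  (last char: 'u')
  sorted[8] = pupoltrslllqr$mr  (last char: 'r')
  sorted[9] = qr$mrpupoltrslll  (last char: 'l')
  sorted[10] = r$mrpupoltrslllq  (last char: 'q')
  sorted[11] = rpupoltrslllqr$m  (last char: 'm')
  sorted[12] = rslllqr$mrpupolt  (last char: 't')
  sorted[13] = slllqr$mrpupoltr  (last char: 'r')
  sorted[14] = trslllqr$mrpupol  (last char: 'l')
  sorted[15] = upoltrslllqr$mrp  (last char: 'p')
Last column: rsllo$purlqmtrlp
Original string S is at sorted index 5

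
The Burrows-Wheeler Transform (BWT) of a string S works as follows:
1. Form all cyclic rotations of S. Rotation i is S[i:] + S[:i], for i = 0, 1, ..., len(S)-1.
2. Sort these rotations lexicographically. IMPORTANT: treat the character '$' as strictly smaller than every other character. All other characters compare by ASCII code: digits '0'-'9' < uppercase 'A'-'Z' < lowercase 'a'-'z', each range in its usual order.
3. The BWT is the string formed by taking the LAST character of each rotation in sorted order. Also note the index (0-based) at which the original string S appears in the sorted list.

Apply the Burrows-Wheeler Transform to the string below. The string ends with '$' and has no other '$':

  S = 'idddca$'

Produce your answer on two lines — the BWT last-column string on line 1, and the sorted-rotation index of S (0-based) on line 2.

Answer: acdddi$
6

Derivation:
All 7 rotations (rotation i = S[i:]+S[:i]):
  rot[0] = idddca$
  rot[1] = dddca$i
  rot[2] = ddca$id
  rot[3] = dca$idd
  rot[4] = ca$iddd
  rot[5] = a$idddc
  rot[6] = $idddca
Sorted (with $ < everything):
  sorted[0] = $idddca  (last char: 'a')
  sorted[1] = a$idddc  (last char: 'c')
  sorted[2] = ca$iddd  (last char: 'd')
  sorted[3] = dca$idd  (last char: 'd')
  sorted[4] = ddca$id  (last char: 'd')
  sorted[5] = dddca$i  (last char: 'i')
  sorted[6] = idddca$  (last char: '$')
Last column: acdddi$
Original string S is at sorted index 6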